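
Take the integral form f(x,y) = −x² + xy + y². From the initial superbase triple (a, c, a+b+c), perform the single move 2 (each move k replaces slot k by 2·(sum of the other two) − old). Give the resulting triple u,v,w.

start (-1,1,1) = (f(1,0),f(0,1),f(1,1))
replace slot 2: 2·((-1)+1) − 1 = -1 → (-1,-1,1)

-1,-1,1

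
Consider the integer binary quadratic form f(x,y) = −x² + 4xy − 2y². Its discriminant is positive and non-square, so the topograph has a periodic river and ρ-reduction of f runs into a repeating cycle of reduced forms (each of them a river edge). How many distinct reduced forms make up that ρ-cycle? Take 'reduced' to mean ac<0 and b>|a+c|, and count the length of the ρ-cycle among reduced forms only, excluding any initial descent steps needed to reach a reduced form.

D = 8, ⌊√D⌋ = 2
descent: ρ → (-2,0,1)
descent: ρ → (1,2,-1)  [lands on river]
river: ρ → (-1,2,1)
ρ-cycle length = 2 (tail of 2 descent steps not counted)

2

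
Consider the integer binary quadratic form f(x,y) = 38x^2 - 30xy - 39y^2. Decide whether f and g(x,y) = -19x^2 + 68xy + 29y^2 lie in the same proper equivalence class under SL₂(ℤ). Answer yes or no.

D₁ = 6828, D₂ = 6828
river cycle of f (length 14): (-39, 30, 38), (38, 46, -31), (-31, 78, 6), (6, 78, -31), (-31, 46, 38), (38, 30, -39), (-39, 48, 29), (29, 68, -19), (-19, 46, 62), (62, 78, -3), … (4 more)
river cycle of g (length 14): (29, 48, -39), (-39, 30, 38), (38, 46, -31), (-31, 78, 6), (6, 78, -31), (-31, 46, 38), (38, 30, -39), (-39, 48, 29), (29, 68, -19), (-19, 46, 62), … (4 more)
cycles coincide ⇒ equivalent

yes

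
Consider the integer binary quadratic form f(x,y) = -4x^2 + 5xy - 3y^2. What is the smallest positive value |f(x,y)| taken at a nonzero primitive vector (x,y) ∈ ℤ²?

translate: b→3 (≡-5 mod 8), so (4,-5,3)→(4,3,2)
flip: (4,3,2)→(2,-3,4)
translate: b→1 (≡-3 mod 4), so (2,-3,4)→(2,1,3)
reduced (well bottom): (2,1,3) with a≤c, −a<b≤a
well minimum |f| = |-2| = 2 (negative-definite)

2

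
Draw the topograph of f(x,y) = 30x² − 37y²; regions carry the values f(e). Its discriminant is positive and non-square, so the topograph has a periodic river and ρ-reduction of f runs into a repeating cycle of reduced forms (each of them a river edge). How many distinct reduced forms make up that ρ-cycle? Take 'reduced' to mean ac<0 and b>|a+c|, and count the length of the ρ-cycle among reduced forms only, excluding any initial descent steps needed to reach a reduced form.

D = 4440, ⌊√D⌋ = 66
descent: ρ → (-37,0,30)
descent: ρ → (30,60,-7)  [lands on river]
river: ρ → (-7,66,3)
river: ρ → (3,66,-7)
river: ρ → (-7,60,30)
ρ-cycle length = 4 (tail of 2 descent steps not counted)

4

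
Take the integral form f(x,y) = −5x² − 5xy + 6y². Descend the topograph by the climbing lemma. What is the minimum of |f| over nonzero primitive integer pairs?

descent: ρ → (6,5,-5)  [lands on river]
river: ρ → (-5,5,6)
river: ρ → (6,7,-4)
river: ρ → (-4,9,4)
river: ρ → (4,7,-6)
river: ρ → (-6,5,5)
river: ρ → (5,5,-6)
river: ρ → (-6,7,4)
river: ρ → (4,9,-4)
river: ρ → (-4,7,6)
closes: descent 1, river 10
min |a| on river = 4

4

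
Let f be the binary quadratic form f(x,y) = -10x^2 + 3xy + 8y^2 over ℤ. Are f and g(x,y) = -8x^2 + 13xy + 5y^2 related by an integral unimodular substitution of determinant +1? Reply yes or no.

D₁ = 329, D₂ = 329
river cycle of f (length 16): (8, 13, -5), (-5, 17, 2), (2, 15, -13), (-13, 11, 4), (4, 13, -10), (-10, 7, 7), (7, 7, -10), (-10, 13, 4), (4, 11, -13), (-13, 15, 2), … (6 more)
river cycle of g (length 16): (5, 17, -2), (-2, 15, 13), (13, 11, -4), (-4, 13, 10), (10, 7, -7), (-7, 7, 10), (10, 13, -4), (-4, 11, 13), (13, 15, -2), (-2, 17, 5), … (6 more)
cycles differ ⇒ inequivalent

no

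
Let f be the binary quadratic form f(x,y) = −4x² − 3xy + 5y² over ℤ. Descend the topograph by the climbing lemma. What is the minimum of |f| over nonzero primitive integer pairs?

descent: ρ → (5,3,-4)  [lands on river]
river: ρ → (-4,5,4)
river: ρ → (4,3,-5)
river: ρ → (-5,7,2)
river: ρ → (2,9,-1)
river: ρ → (-1,9,2)
river: ρ → (2,7,-5)
river: ρ → (-5,3,4)
river: ρ → (4,5,-4)
river: ρ → (-4,3,5)
river: ρ → (5,7,-2)
river: ρ → (-2,9,1)
river: ρ → (1,9,-2)
river: ρ → (-2,7,5)
closes: descent 1, river 14
min |a| on river = 1

1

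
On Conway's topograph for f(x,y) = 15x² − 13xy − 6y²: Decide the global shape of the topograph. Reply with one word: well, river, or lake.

D = b²−4ac = (-13)² − 4·15·(-6) = 529
D = 23² is a perfect square ⇒ form factors over ℤ ⇒ lakes

lake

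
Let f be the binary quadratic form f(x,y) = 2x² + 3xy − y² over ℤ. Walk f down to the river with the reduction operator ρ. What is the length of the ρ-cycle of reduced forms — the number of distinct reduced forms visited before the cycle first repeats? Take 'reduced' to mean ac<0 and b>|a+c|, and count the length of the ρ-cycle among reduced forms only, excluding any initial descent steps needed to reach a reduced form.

D = 17, ⌊√D⌋ = 4
river: ρ → (-1,3,2)
river: ρ → (2,1,-2)
river: ρ → (-2,3,1)
river: ρ → (1,3,-2)
river: ρ → (-2,1,2)
river: ρ → (2,3,-1)
ρ-cycle length = 6 (tail of 0 descent steps not counted)

6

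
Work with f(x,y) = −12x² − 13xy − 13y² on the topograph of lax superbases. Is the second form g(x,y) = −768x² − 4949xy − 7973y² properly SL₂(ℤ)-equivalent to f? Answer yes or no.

D₁ = -455, D₂ = -455
f is negative-definite; reduce −f:
−f: translate: b→-11 (≡13 mod 24), so (12,13,13)→(12,-11,12)
−f: flip: (12,-11,12)→(12,11,12)
−f: reduced (well bottom): (12,11,12) with a≤c, −a<b≤a
flip sign back: reduced form of f is (-12,-11,-12)
g is negative-definite; reduce −g:
−g: translate: b→341 (≡4949 mod 1536), so (768,4949,7973)→(768,341,38)
−g: flip: (768,341,38)→(38,-341,768)
−g: translate: b→-37 (≡-341 mod 76), so (38,-341,768)→(38,-37,12)
−g: flip: (38,-37,12)→(12,37,38)
−g: translate: b→-11 (≡37 mod 24), so (12,37,38)→(12,-11,12)
−g: flip: (12,-11,12)→(12,11,12)
−g: reduced (well bottom): (12,11,12) with a≤c, −a<b≤a
flip sign back: reduced form of g is (-12,-11,-12)
reduced forms (-12, -11, -12) vs (-12, -11, -12) ⇒ equivalent

yes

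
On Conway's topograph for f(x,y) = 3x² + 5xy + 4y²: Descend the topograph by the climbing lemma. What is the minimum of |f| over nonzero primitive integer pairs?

translate: b→-1 (≡5 mod 6), so (3,5,4)→(3,-1,2)
flip: (3,-1,2)→(2,1,3)
reduced (well bottom): (2,1,3) with a≤c, −a<b≤a
well minimum = a = 2

2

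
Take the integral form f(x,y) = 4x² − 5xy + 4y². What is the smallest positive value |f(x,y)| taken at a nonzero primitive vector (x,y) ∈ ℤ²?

translate: b→3 (≡-5 mod 8), so (4,-5,4)→(4,3,3)
flip: (4,3,3)→(3,-3,4)
translate: b→3 (≡-3 mod 6), so (3,-3,4)→(3,3,4)
reduced (well bottom): (3,3,4) with a≤c, −a<b≤a
well minimum = a = 3

3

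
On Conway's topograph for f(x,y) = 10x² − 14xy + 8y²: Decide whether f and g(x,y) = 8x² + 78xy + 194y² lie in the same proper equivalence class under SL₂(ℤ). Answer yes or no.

D₁ = -124, D₂ = -124
f: translate: b→6 (≡-14 mod 20), so (10,-14,8)→(10,6,4)
f: flip: (10,6,4)→(4,-6,10)
f: translate: b→2 (≡-6 mod 8), so (4,-6,10)→(4,2,8)
f: reduced (well bottom): (4,2,8) with a≤c, −a<b≤a
g: translate: b→-2 (≡78 mod 16), so (8,78,194)→(8,-2,4)
g: flip: (8,-2,4)→(4,2,8)
g: reduced (well bottom): (4,2,8) with a≤c, −a<b≤a
reduced forms (4, 2, 8) vs (4, 2, 8) ⇒ equivalent

yes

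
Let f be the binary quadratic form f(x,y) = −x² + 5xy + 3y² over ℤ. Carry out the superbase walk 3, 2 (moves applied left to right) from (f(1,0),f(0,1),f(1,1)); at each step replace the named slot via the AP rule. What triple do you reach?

start (-1,3,7) = (f(1,0),f(0,1),f(1,1))
replace slot 3: 2·((-1)+3) − 7 = -3 → (-1,3,-3)
replace slot 2: 2·((-1)+(-3)) − 3 = -11 → (-1,-11,-3)

-1,-11,-3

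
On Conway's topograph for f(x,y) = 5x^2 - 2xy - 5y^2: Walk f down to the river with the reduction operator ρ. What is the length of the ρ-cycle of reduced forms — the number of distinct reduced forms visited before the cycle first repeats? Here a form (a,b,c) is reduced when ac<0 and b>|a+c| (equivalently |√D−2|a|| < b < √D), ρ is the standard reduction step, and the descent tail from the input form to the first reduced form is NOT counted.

D = 104, ⌊√D⌋ = 10
descent: ρ → (-5,2,5)  [lands on river]
river: ρ → (5,8,-2)
river: ρ → (-2,8,5)
river: ρ → (5,2,-5)
river: ρ → (-5,8,2)
river: ρ → (2,8,-5)
ρ-cycle length = 6 (tail of 1 descent step not counted)

6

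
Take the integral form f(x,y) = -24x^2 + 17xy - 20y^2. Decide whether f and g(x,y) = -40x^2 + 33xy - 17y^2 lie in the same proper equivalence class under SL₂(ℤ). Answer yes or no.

D₁ = -1631, D₂ = -1631
f is negative-definite; reduce −f:
−f: flip: (24,-17,20)→(20,17,24)
−f: reduced (well bottom): (20,17,24) with a≤c, −a<b≤a
flip sign back: reduced form of f is (-20,-17,-24)
g is negative-definite; reduce −g:
−g: flip: (40,-33,17)→(17,33,40)
−g: translate: b→-1 (≡33 mod 34), so (17,33,40)→(17,-1,24)
−g: reduced (well bottom): (17,-1,24) with a≤c, −a<b≤a
flip sign back: reduced form of g is (-17,1,-24)
reduced forms (-20, -17, -24) vs (-17, 1, -24) ⇒ inequivalent

no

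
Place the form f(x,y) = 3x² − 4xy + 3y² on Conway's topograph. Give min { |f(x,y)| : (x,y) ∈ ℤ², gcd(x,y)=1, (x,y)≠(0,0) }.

translate: b→2 (≡-4 mod 6), so (3,-4,3)→(3,2,2)
flip: (3,2,2)→(2,-2,3)
translate: b→2 (≡-2 mod 4), so (2,-2,3)→(2,2,3)
reduced (well bottom): (2,2,3) with a≤c, −a<b≤a
well minimum = a = 2

2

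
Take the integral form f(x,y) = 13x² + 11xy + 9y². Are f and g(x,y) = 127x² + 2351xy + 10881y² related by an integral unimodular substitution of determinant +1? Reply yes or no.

D₁ = -347, D₂ = -347
f: flip: (13,11,9)→(9,-11,13)
f: translate: b→7 (≡-11 mod 18), so (9,-11,13)→(9,7,11)
f: reduced (well bottom): (9,7,11) with a≤c, −a<b≤a
g: translate: b→65 (≡2351 mod 254), so (127,2351,10881)→(127,65,9)
g: flip: (127,65,9)→(9,-65,127)
g: translate: b→7 (≡-65 mod 18), so (9,-65,127)→(9,7,11)
g: reduced (well bottom): (9,7,11) with a≤c, −a<b≤a
reduced forms (9, 7, 11) vs (9, 7, 11) ⇒ equivalent

yes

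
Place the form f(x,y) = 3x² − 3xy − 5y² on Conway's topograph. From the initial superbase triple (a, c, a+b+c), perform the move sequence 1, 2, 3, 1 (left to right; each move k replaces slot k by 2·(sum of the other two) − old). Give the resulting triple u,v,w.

start (3,-5,-5) = (f(1,0),f(0,1),f(1,1))
replace slot 1: 2·((-5)+(-5)) − 3 = -23 → (-23,-5,-5)
replace slot 2: 2·((-23)+(-5)) − (-5) = -51 → (-23,-51,-5)
replace slot 3: 2·((-23)+(-51)) − (-5) = -143 → (-23,-51,-143)
replace slot 1: 2·((-51)+(-143)) − (-23) = -365 → (-365,-51,-143)

-365,-51,-143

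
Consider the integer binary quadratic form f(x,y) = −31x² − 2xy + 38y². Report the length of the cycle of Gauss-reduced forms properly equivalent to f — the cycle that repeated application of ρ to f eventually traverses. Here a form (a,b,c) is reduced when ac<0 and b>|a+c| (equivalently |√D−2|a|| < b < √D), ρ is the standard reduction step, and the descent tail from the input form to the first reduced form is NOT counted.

D = 4716, ⌊√D⌋ = 68
descent: ρ → (38,2,-31)
descent: ρ → (-31,60,9)  [lands on river]
river: ρ → (9,66,-10)
river: ρ → (-10,54,45)
river: ρ → (45,36,-19)
river: ρ → (-19,40,41)
river: ρ → (41,42,-18)
river: ρ → (-18,66,5)
river: ρ → (5,64,-31)
ρ-cycle length = 8 (tail of 2 descent steps not counted)

8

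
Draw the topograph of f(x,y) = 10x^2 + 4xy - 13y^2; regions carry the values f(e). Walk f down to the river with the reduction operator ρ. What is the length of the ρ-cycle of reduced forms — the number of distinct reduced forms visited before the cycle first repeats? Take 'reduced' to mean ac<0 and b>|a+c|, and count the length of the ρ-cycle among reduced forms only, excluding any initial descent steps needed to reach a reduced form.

D = 536, ⌊√D⌋ = 23
river: ρ → (-13,22,1)
river: ρ → (1,22,-13)
river: ρ → (-13,4,10)
river: ρ → (10,16,-7)
river: ρ → (-7,12,14)
river: ρ → (14,16,-5)
river: ρ → (-5,14,17)
river: ρ → (17,20,-2)
river: ρ → (-2,20,17)
river: ρ → (17,14,-5)
river: ρ → (-5,16,14)
river: ρ → (14,12,-7)
river: ρ → (-7,16,10)
river: ρ → (10,4,-13)
ρ-cycle length = 14 (tail of 0 descent steps not counted)

14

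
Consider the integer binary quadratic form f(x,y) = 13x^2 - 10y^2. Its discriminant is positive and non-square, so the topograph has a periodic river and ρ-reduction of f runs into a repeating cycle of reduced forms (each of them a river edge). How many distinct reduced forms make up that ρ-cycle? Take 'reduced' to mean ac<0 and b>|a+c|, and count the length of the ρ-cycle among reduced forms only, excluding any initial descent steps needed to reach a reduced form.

D = 520, ⌊√D⌋ = 22
descent: ρ → (-10,20,3)  [lands on river]
river: ρ → (3,22,-3)
river: ρ → (-3,20,10)
river: ρ → (10,20,-3)
river: ρ → (-3,22,3)
river: ρ → (3,20,-10)
ρ-cycle length = 6 (tail of 1 descent step not counted)

6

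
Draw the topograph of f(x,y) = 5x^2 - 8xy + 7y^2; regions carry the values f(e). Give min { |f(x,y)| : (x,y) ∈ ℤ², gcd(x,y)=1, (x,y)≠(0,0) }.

translate: b→2 (≡-8 mod 10), so (5,-8,7)→(5,2,4)
flip: (5,2,4)→(4,-2,5)
reduced (well bottom): (4,-2,5) with a≤c, −a<b≤a
well minimum = a = 4

4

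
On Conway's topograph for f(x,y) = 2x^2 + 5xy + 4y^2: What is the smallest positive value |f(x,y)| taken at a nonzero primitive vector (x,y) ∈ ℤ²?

translate: b→1 (≡5 mod 4), so (2,5,4)→(2,1,1)
flip: (2,1,1)→(1,-1,2)
translate: b→1 (≡-1 mod 2), so (1,-1,2)→(1,1,2)
reduced (well bottom): (1,1,2) with a≤c, −a<b≤a
well minimum = a = 1

1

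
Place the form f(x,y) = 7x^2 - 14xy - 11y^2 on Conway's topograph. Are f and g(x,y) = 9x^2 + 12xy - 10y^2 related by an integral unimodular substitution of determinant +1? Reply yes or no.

D₁ = 504, D₂ = 504
river cycle of f (length 10): (-11, 14, 7), (7, 14, -11), (-11, 8, 10), (10, 12, -9), (-9, 6, 13), (13, 20, -2), (-2, 20, 13), (13, 6, -9), (-9, 12, 10), (10, 8, -11)
river cycle of g (length 10): (-10, 8, 11), (11, 14, -7), (-7, 14, 11), (11, 8, -10), (-10, 12, 9), (9, 6, -13), (-13, 20, 2), (2, 20, -13), (-13, 6, 9), (9, 12, -10)
cycles differ ⇒ inequivalent

no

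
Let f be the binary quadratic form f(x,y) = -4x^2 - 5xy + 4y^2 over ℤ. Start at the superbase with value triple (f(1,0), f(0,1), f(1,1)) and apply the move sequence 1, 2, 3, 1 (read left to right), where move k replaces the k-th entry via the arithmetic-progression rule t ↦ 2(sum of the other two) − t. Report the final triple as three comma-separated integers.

start (-4,4,-5) = (f(1,0),f(0,1),f(1,1))
replace slot 1: 2·(4+(-5)) − (-4) = 2 → (2,4,-5)
replace slot 2: 2·(2+(-5)) − 4 = -10 → (2,-10,-5)
replace slot 3: 2·(2+(-10)) − (-5) = -11 → (2,-10,-11)
replace slot 1: 2·((-10)+(-11)) − 2 = -44 → (-44,-10,-11)

-44,-10,-11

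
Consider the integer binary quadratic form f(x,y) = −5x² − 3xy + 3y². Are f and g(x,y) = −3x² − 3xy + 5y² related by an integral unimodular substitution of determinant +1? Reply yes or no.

D₁ = 69, D₂ = 69
river cycle of f (length 4): (3, 3, -5), (-5, 7, 1), (1, 7, -5), (-5, 3, 3)
river cycle of g (length 4): (5, 3, -3), (-3, 3, 5), (5, 7, -1), (-1, 7, 5)
cycles differ ⇒ inequivalent

no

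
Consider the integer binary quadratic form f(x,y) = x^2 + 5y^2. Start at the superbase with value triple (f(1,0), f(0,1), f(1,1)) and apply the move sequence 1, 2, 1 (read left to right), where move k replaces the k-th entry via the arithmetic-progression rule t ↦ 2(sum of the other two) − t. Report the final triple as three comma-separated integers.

start (1,5,6) = (f(1,0),f(0,1),f(1,1))
replace slot 1: 2·(5+6) − 1 = 21 → (21,5,6)
replace slot 2: 2·(21+6) − 5 = 49 → (21,49,6)
replace slot 1: 2·(49+6) − 21 = 89 → (89,49,6)

89,49,6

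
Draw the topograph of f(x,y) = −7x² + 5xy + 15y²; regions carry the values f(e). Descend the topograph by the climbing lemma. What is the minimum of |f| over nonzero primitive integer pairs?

descent: ρ → (15,-5,-7)
descent: ρ → (-7,19,3)  [lands on river]
river: ρ → (3,17,-13)
river: ρ → (-13,9,7)
river: ρ → (7,19,-3)
river: ρ → (-3,17,13)
river: ρ → (13,9,-7)
closes: descent 2, river 6
min |a| on river = 3

3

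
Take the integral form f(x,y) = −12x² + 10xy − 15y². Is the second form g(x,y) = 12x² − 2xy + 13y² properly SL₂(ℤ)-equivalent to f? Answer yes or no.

D₁ = -620, D₂ = -620
f is negative-definite; reduce −f:
−f: reduced (well bottom): (12,-10,15) with a≤c, −a<b≤a
flip sign back: reduced form of f is (-12,10,-15)
g: reduced (well bottom): (12,-2,13) with a≤c, −a<b≤a
reduced forms (-12, 10, -15) vs (12, -2, 13) ⇒ inequivalent

no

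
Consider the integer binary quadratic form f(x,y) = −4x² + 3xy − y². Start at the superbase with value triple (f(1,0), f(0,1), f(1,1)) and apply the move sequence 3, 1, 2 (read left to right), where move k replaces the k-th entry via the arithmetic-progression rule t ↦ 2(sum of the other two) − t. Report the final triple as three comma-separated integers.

start (-4,-1,-2) = (f(1,0),f(0,1),f(1,1))
replace slot 3: 2·((-4)+(-1)) − (-2) = -8 → (-4,-1,-8)
replace slot 1: 2·((-1)+(-8)) − (-4) = -14 → (-14,-1,-8)
replace slot 2: 2·((-14)+(-8)) − (-1) = -43 → (-14,-43,-8)

-14,-43,-8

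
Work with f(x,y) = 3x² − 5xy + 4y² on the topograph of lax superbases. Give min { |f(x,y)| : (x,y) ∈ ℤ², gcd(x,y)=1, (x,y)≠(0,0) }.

translate: b→1 (≡-5 mod 6), so (3,-5,4)→(3,1,2)
flip: (3,1,2)→(2,-1,3)
reduced (well bottom): (2,-1,3) with a≤c, −a<b≤a
well minimum = a = 2

2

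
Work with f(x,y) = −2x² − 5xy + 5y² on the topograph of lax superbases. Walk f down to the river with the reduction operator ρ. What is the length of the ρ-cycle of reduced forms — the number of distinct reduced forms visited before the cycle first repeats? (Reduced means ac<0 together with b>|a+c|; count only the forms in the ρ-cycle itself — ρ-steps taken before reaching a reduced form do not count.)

D = 65, ⌊√D⌋ = 8
descent: ρ → (5,5,-2)  [lands on river]
river: ρ → (-2,7,2)
river: ρ → (2,5,-5)
river: ρ → (-5,5,2)
river: ρ → (2,7,-2)
river: ρ → (-2,5,5)
ρ-cycle length = 6 (tail of 1 descent step not counted)

6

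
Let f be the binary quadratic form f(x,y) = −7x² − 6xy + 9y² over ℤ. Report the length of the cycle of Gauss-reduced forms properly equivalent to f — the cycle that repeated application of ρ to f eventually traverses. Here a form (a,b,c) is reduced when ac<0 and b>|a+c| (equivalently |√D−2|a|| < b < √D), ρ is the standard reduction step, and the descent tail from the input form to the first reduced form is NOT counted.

D = 288, ⌊√D⌋ = 16
descent: ρ → (9,6,-7)  [lands on river]
river: ρ → (-7,8,8)
river: ρ → (8,8,-7)
river: ρ → (-7,6,9)
river: ρ → (9,12,-4)
river: ρ → (-4,12,9)
ρ-cycle length = 6 (tail of 1 descent step not counted)

6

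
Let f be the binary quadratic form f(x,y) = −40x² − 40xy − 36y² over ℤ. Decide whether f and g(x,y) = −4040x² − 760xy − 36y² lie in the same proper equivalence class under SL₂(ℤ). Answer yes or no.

D₁ = -4160, D₂ = -4160
f is negative-definite; reduce −f:
−f: flip: (40,40,36)→(36,-40,40)
−f: translate: b→32 (≡-40 mod 72), so (36,-40,40)→(36,32,36)
−f: reduced (well bottom): (36,32,36) with a≤c, −a<b≤a
flip sign back: reduced form of f is (-36,-32,-36)
g is negative-definite; reduce −g:
−g: flip: (4040,760,36)→(36,-760,4040)
−g: translate: b→32 (≡-760 mod 72), so (36,-760,4040)→(36,32,36)
−g: reduced (well bottom): (36,32,36) with a≤c, −a<b≤a
flip sign back: reduced form of g is (-36,-32,-36)
reduced forms (-36, -32, -36) vs (-36, -32, -36) ⇒ equivalent

yes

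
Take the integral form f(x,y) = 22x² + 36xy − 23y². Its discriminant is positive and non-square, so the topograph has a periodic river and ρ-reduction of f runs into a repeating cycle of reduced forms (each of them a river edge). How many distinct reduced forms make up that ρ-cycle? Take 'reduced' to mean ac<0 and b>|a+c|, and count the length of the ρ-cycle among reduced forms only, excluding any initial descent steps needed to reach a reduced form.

D = 3320, ⌊√D⌋ = 57
river: ρ → (-23,56,2)
river: ρ → (2,56,-23)
river: ρ → (-23,36,22)
river: ρ → (22,52,-7)
river: ρ → (-7,46,43)
river: ρ → (43,40,-10)
river: ρ → (-10,40,43)
river: ρ → (43,46,-7)
river: ρ → (-7,52,22)
river: ρ → (22,36,-23)
ρ-cycle length = 10 (tail of 0 descent steps not counted)

10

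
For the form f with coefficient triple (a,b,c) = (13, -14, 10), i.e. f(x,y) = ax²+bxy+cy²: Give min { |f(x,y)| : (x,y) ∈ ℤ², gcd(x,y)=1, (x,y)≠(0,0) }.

translate: b→12 (≡-14 mod 26), so (13,-14,10)→(13,12,9)
flip: (13,12,9)→(9,-12,13)
translate: b→6 (≡-12 mod 18), so (9,-12,13)→(9,6,10)
reduced (well bottom): (9,6,10) with a≤c, −a<b≤a
well minimum = a = 9

9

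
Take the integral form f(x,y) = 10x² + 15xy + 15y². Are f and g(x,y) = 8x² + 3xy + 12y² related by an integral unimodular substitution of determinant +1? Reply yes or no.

D₁ = -375, D₂ = -375
f: translate: b→-5 (≡15 mod 20), so (10,15,15)→(10,-5,10)
f: flip: (10,-5,10)→(10,5,10)
f: reduced (well bottom): (10,5,10) with a≤c, −a<b≤a
g: reduced (well bottom): (8,3,12) with a≤c, −a<b≤a
reduced forms (10, 5, 10) vs (8, 3, 12) ⇒ inequivalent

no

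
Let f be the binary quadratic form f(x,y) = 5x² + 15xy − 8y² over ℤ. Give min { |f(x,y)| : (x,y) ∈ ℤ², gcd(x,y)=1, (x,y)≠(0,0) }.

river: ρ → (-8,17,3)
river: ρ → (3,19,-2)
river: ρ → (-2,17,12)
river: ρ → (12,7,-7)
river: ρ → (-7,7,12)
river: ρ → (12,17,-2)
river: ρ → (-2,19,3)
river: ρ → (3,17,-8)
river: ρ → (-8,15,5)
river: ρ → (5,15,-8)
closes: descent 0, river 10
min |a| on river = 2

2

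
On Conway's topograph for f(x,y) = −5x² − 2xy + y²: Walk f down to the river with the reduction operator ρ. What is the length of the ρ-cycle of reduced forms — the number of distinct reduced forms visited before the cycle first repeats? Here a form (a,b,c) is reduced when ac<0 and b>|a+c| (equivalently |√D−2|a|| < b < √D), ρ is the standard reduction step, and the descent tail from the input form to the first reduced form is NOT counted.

D = 24, ⌊√D⌋ = 4
descent: ρ → (1,4,-2)  [lands on river]
river: ρ → (-2,4,1)
ρ-cycle length = 2 (tail of 1 descent step not counted)

2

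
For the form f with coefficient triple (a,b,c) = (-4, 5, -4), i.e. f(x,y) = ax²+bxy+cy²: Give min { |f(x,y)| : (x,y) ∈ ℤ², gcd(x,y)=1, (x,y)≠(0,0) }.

translate: b→3 (≡-5 mod 8), so (4,-5,4)→(4,3,3)
flip: (4,3,3)→(3,-3,4)
translate: b→3 (≡-3 mod 6), so (3,-3,4)→(3,3,4)
reduced (well bottom): (3,3,4) with a≤c, −a<b≤a
well minimum |f| = |-3| = 3 (negative-definite)

3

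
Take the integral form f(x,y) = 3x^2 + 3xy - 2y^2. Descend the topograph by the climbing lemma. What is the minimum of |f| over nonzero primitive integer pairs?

river: ρ → (-2,5,1)
river: ρ → (1,5,-2)
river: ρ → (-2,3,3)
river: ρ → (3,3,-2)
closes: descent 0, river 4
min |a| on river = 1

1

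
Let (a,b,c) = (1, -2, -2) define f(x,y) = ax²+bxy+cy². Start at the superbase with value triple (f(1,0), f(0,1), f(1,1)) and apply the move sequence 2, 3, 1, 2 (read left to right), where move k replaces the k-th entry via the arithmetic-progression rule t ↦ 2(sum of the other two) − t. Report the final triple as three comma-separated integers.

start (1,-2,-3) = (f(1,0),f(0,1),f(1,1))
replace slot 2: 2·(1+(-3)) − (-2) = -2 → (1,-2,-3)
replace slot 3: 2·(1+(-2)) − (-3) = 1 → (1,-2,1)
replace slot 1: 2·((-2)+1) − 1 = -3 → (-3,-2,1)
replace slot 2: 2·((-3)+1) − (-2) = -2 → (-3,-2,1)

-3,-2,1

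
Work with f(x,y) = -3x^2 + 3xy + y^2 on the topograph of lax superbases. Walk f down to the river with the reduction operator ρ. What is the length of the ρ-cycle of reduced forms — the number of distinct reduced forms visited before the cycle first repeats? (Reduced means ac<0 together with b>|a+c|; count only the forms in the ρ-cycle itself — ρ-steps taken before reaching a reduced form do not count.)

D = 21, ⌊√D⌋ = 4
river: ρ → (1,3,-3)
river: ρ → (-3,3,1)
ρ-cycle length = 2 (tail of 0 descent steps not counted)

2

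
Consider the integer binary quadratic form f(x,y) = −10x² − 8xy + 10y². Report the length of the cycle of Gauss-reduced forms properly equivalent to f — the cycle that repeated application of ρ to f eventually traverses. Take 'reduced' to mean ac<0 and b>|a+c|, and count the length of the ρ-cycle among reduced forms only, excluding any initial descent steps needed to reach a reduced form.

D = 464, ⌊√D⌋ = 21
descent: ρ → (10,8,-10)  [lands on river]
river: ρ → (-10,12,8)
river: ρ → (8,20,-2)
river: ρ → (-2,20,8)
river: ρ → (8,12,-10)
river: ρ → (-10,8,10)
river: ρ → (10,12,-8)
river: ρ → (-8,20,2)
river: ρ → (2,20,-8)
river: ρ → (-8,12,10)
ρ-cycle length = 10 (tail of 1 descent step not counted)

10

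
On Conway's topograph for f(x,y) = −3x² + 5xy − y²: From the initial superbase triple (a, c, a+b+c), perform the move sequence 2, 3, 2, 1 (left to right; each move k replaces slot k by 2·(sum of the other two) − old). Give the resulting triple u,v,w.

start (-3,-1,1) = (f(1,0),f(0,1),f(1,1))
replace slot 2: 2·((-3)+1) − (-1) = -3 → (-3,-3,1)
replace slot 3: 2·((-3)+(-3)) − 1 = -13 → (-3,-3,-13)
replace slot 2: 2·((-3)+(-13)) − (-3) = -29 → (-3,-29,-13)
replace slot 1: 2·((-29)+(-13)) − (-3) = -81 → (-81,-29,-13)

-81,-29,-13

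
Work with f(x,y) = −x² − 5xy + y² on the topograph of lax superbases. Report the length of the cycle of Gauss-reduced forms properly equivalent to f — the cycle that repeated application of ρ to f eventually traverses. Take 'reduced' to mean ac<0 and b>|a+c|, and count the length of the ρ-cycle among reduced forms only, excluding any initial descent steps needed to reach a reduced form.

D = 29, ⌊√D⌋ = 5
descent: ρ → (1,5,-1)  [lands on river]
river: ρ → (-1,5,1)
ρ-cycle length = 2 (tail of 1 descent step not counted)

2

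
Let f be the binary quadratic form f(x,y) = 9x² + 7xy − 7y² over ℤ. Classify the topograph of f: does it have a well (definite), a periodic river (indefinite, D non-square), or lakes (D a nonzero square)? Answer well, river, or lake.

D = b²−4ac = 7² − 4·9·(-7) = 301
D > 0 non-square ⇒ indefinite ⇒ periodic river

river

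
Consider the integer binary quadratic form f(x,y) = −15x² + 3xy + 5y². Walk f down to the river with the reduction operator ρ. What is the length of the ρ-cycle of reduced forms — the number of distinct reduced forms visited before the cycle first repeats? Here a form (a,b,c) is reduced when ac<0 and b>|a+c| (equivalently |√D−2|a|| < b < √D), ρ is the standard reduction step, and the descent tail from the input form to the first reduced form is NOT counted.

D = 309, ⌊√D⌋ = 17
descent: ρ → (5,17,-1)  [lands on river]
river: ρ → (-1,17,5)
river: ρ → (5,13,-7)
river: ρ → (-7,15,3)
river: ρ → (3,15,-7)
river: ρ → (-7,13,5)
ρ-cycle length = 6 (tail of 1 descent step not counted)

6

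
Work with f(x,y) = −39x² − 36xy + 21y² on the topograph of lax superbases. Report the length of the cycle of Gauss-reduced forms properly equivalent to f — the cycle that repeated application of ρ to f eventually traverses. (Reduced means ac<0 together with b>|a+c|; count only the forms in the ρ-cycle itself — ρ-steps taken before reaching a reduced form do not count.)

D = 4572, ⌊√D⌋ = 67
descent: ρ → (21,36,-39)  [lands on river]
river: ρ → (-39,42,18)
river: ρ → (18,66,-3)
river: ρ → (-3,66,18)
river: ρ → (18,42,-39)
river: ρ → (-39,36,21)
river: ρ → (21,48,-27)
river: ρ → (-27,60,9)
river: ρ → (9,66,-6)
river: ρ → (-6,66,9)
river: ρ → (9,60,-27)
river: ρ → (-27,48,21)
ρ-cycle length = 12 (tail of 1 descent step not counted)

12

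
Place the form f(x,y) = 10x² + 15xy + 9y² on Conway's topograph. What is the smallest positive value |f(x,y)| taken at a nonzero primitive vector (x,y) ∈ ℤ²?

translate: b→-5 (≡15 mod 20), so (10,15,9)→(10,-5,4)
flip: (10,-5,4)→(4,5,10)
translate: b→-3 (≡5 mod 8), so (4,5,10)→(4,-3,9)
reduced (well bottom): (4,-3,9) with a≤c, −a<b≤a
well minimum = a = 4

4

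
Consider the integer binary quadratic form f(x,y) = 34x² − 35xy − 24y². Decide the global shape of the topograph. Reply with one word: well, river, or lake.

D = b²−4ac = (-35)² − 4·34·(-24) = 4489
D = 67² is a perfect square ⇒ form factors over ℤ ⇒ lakes

lake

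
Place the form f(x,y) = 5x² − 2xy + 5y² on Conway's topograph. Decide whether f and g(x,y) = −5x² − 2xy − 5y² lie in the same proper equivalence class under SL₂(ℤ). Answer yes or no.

D₁ = -96, D₂ = -96
f: flip: (5,-2,5)→(5,2,5)
f: reduced (well bottom): (5,2,5) with a≤c, −a<b≤a
g is negative-definite; reduce −g:
−g: reduced (well bottom): (5,2,5) with a≤c, −a<b≤a
flip sign back: reduced form of g is (-5,-2,-5)
reduced forms (5, 2, 5) vs (-5, -2, -5) ⇒ inequivalent

no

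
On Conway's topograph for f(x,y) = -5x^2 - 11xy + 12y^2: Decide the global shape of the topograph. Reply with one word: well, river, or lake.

D = b²−4ac = (-11)² − 4·(-5)·12 = 361
D = 19² is a perfect square ⇒ form factors over ℤ ⇒ lakes

lake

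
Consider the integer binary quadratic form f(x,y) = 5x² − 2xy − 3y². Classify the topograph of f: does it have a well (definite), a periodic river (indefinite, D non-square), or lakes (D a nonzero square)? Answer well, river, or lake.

D = b²−4ac = (-2)² − 4·5·(-3) = 64
D = 8² is a perfect square ⇒ form factors over ℤ ⇒ lakes

lake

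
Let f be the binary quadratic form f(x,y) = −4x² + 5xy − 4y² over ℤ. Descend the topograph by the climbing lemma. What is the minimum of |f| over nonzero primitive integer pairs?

translate: b→3 (≡-5 mod 8), so (4,-5,4)→(4,3,3)
flip: (4,3,3)→(3,-3,4)
translate: b→3 (≡-3 mod 6), so (3,-3,4)→(3,3,4)
reduced (well bottom): (3,3,4) with a≤c, −a<b≤a
well minimum |f| = |-3| = 3 (negative-definite)

3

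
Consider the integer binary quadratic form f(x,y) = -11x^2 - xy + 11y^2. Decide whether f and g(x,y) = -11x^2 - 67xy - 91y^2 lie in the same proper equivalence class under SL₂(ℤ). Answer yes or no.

D₁ = 485, D₂ = 485
river cycle of f (length 6): (11, 1, -11), (-11, 21, 1), (1, 21, -11), (-11, 1, 11), (11, 21, -1), (-1, 21, 11)
river cycle of g (length 6): (-11, 21, 1), (1, 21, -11), (-11, 1, 11), (11, 21, -1), (-1, 21, 11), (11, 1, -11)
cycles coincide ⇒ equivalent

yes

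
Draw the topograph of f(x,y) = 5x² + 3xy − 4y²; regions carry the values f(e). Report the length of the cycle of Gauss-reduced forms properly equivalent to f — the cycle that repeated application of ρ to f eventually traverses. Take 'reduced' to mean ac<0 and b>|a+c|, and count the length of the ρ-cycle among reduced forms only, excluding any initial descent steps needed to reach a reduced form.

D = 89, ⌊√D⌋ = 9
river: ρ → (-4,5,4)
river: ρ → (4,3,-5)
river: ρ → (-5,7,2)
river: ρ → (2,9,-1)
river: ρ → (-1,9,2)
river: ρ → (2,7,-5)
river: ρ → (-5,3,4)
river: ρ → (4,5,-4)
river: ρ → (-4,3,5)
river: ρ → (5,7,-2)
river: ρ → (-2,9,1)
river: ρ → (1,9,-2)
river: ρ → (-2,7,5)
river: ρ → (5,3,-4)
ρ-cycle length = 14 (tail of 0 descent steps not counted)

14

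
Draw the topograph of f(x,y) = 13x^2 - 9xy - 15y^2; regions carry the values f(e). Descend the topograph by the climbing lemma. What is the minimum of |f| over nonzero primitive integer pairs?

descent: ρ → (-15,9,13)  [lands on river]
river: ρ → (13,17,-11)
river: ρ → (-11,27,3)
river: ρ → (3,27,-11)
river: ρ → (-11,17,13)
river: ρ → (13,9,-15)
river: ρ → (-15,21,7)
river: ρ → (7,21,-15)
closes: descent 1, river 8
min |a| on river = 3

3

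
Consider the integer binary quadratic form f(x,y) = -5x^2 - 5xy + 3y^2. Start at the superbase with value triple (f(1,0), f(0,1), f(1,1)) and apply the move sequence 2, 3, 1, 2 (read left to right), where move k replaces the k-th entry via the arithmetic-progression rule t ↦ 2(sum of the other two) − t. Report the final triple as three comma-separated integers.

start (-5,3,-7) = (f(1,0),f(0,1),f(1,1))
replace slot 2: 2·((-5)+(-7)) − 3 = -27 → (-5,-27,-7)
replace slot 3: 2·((-5)+(-27)) − (-7) = -57 → (-5,-27,-57)
replace slot 1: 2·((-27)+(-57)) − (-5) = -163 → (-163,-27,-57)
replace slot 2: 2·((-163)+(-57)) − (-27) = -413 → (-163,-413,-57)

-163,-413,-57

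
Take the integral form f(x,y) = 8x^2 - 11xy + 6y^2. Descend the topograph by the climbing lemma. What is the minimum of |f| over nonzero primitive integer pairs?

translate: b→5 (≡-11 mod 16), so (8,-11,6)→(8,5,3)
flip: (8,5,3)→(3,-5,8)
translate: b→1 (≡-5 mod 6), so (3,-5,8)→(3,1,6)
reduced (well bottom): (3,1,6) with a≤c, −a<b≤a
well minimum = a = 3

3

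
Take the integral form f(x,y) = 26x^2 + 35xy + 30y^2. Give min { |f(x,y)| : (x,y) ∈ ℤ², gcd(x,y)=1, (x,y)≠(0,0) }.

translate: b→-17 (≡35 mod 52), so (26,35,30)→(26,-17,21)
flip: (26,-17,21)→(21,17,26)
reduced (well bottom): (21,17,26) with a≤c, −a<b≤a
well minimum = a = 21

21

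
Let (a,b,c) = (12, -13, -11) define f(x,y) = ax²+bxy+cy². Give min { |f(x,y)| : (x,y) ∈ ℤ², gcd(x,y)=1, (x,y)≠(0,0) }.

descent: ρ → (-11,13,12)  [lands on river]
river: ρ → (12,11,-12)
river: ρ → (-12,13,11)
river: ρ → (11,9,-14)
river: ρ → (-14,19,6)
river: ρ → (6,17,-17)
river: ρ → (-17,17,6)
river: ρ → (6,19,-14)
river: ρ → (-14,9,11)
river: ρ → (11,13,-12)
river: ρ → (-12,11,12)
river: ρ → (12,13,-11)
river: ρ → (-11,9,14)
river: ρ → (14,19,-6)
river: ρ → (-6,17,17)
river: ρ → (17,17,-6)
river: ρ → (-6,19,14)
river: ρ → (14,9,-11)
closes: descent 1, river 18
min |a| on river = 6

6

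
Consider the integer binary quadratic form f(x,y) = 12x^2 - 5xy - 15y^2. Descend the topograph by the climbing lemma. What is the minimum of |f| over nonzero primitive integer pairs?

descent: ρ → (-15,5,12)  [lands on river]
river: ρ → (12,19,-8)
river: ρ → (-8,13,18)
river: ρ → (18,23,-3)
river: ρ → (-3,25,10)
river: ρ → (10,15,-13)
river: ρ → (-13,11,12)
river: ρ → (12,13,-12)
river: ρ → (-12,11,13)
river: ρ → (13,15,-10)
river: ρ → (-10,25,3)
river: ρ → (3,23,-18)
river: ρ → (-18,13,8)
river: ρ → (8,19,-12)
river: ρ → (-12,5,15)
river: ρ → (15,25,-2)
river: ρ → (-2,27,2)
river: ρ → (2,25,-15)
closes: descent 1, river 18
min |a| on river = 2

2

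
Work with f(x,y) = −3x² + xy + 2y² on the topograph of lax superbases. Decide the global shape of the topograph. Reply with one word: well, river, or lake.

D = b²−4ac = 1² − 4·(-3)·2 = 25
D = 5² is a perfect square ⇒ form factors over ℤ ⇒ lakes

lake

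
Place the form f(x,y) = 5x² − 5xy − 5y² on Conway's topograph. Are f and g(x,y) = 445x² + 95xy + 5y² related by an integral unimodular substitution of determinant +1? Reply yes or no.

D₁ = 125, D₂ = 125
river cycle of f (length 2): (-5, 5, 5), (5, 5, -5)
river cycle of g (length 2): (5, 5, -5), (-5, 5, 5)
cycles coincide ⇒ equivalent

yes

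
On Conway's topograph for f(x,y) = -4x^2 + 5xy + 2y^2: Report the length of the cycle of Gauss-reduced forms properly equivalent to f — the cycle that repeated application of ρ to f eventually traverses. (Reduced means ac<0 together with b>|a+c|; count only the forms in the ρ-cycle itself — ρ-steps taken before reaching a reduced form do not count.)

D = 57, ⌊√D⌋ = 7
river: ρ → (2,7,-1)
river: ρ → (-1,7,2)
river: ρ → (2,5,-4)
river: ρ → (-4,3,3)
river: ρ → (3,3,-4)
river: ρ → (-4,5,2)
ρ-cycle length = 6 (tail of 0 descent steps not counted)

6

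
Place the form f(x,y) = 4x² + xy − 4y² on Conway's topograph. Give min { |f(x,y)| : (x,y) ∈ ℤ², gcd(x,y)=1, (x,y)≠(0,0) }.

river: ρ → (-4,7,1)
river: ρ → (1,7,-4)
river: ρ → (-4,1,4)
river: ρ → (4,7,-1)
river: ρ → (-1,7,4)
river: ρ → (4,1,-4)
closes: descent 0, river 6
min |a| on river = 1

1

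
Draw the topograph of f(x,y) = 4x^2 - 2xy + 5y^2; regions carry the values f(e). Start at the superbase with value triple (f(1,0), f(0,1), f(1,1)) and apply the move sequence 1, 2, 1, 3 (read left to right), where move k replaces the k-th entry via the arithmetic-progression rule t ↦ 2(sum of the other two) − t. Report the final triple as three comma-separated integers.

start (4,5,7) = (f(1,0),f(0,1),f(1,1))
replace slot 1: 2·(5+7) − 4 = 20 → (20,5,7)
replace slot 2: 2·(20+7) − 5 = 49 → (20,49,7)
replace slot 1: 2·(49+7) − 20 = 92 → (92,49,7)
replace slot 3: 2·(92+49) − 7 = 275 → (92,49,275)

92,49,275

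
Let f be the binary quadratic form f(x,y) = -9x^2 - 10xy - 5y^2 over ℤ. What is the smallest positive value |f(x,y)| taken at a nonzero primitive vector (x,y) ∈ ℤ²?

translate: b→-8 (≡10 mod 18), so (9,10,5)→(9,-8,4)
flip: (9,-8,4)→(4,8,9)
translate: b→0 (≡8 mod 8), so (4,8,9)→(4,0,5)
reduced (well bottom): (4,0,5) with a≤c, −a<b≤a
well minimum |f| = |-4| = 4 (negative-definite)

4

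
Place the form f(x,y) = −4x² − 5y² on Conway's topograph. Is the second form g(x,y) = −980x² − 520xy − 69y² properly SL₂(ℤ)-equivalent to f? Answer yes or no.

D₁ = -80, D₂ = -80
f is negative-definite; reduce −f:
−f: reduced (well bottom): (4,0,5) with a≤c, −a<b≤a
flip sign back: reduced form of f is (-4,0,-5)
g is negative-definite; reduce −g:
−g: flip: (980,520,69)→(69,-520,980)
−g: translate: b→32 (≡-520 mod 138), so (69,-520,980)→(69,32,4)
−g: flip: (69,32,4)→(4,-32,69)
−g: translate: b→0 (≡-32 mod 8), so (4,-32,69)→(4,0,5)
−g: reduced (well bottom): (4,0,5) with a≤c, −a<b≤a
flip sign back: reduced form of g is (-4,0,-5)
reduced forms (-4, 0, -5) vs (-4, 0, -5) ⇒ equivalent

yes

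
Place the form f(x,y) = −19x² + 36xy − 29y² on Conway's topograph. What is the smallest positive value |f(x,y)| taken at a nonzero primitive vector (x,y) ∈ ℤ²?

translate: b→2 (≡-36 mod 38), so (19,-36,29)→(19,2,12)
flip: (19,2,12)→(12,-2,19)
reduced (well bottom): (12,-2,19) with a≤c, −a<b≤a
well minimum |f| = |-12| = 12 (negative-definite)

12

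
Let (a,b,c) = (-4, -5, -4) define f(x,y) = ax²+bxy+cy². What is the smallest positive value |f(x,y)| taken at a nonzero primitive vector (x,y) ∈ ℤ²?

translate: b→-3 (≡5 mod 8), so (4,5,4)→(4,-3,3)
flip: (4,-3,3)→(3,3,4)
reduced (well bottom): (3,3,4) with a≤c, −a<b≤a
well minimum |f| = |-3| = 3 (negative-definite)

3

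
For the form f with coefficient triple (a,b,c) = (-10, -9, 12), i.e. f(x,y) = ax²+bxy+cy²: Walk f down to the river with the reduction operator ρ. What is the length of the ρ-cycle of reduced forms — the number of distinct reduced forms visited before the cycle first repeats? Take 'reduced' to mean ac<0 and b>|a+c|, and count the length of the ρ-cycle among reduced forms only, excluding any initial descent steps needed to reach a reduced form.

D = 561, ⌊√D⌋ = 23
descent: ρ → (12,9,-10)  [lands on river]
river: ρ → (-10,11,11)
river: ρ → (11,11,-10)
river: ρ → (-10,9,12)
river: ρ → (12,15,-7)
river: ρ → (-7,13,14)
river: ρ → (14,15,-6)
river: ρ → (-6,21,5)
river: ρ → (5,19,-10)
river: ρ → (-10,21,3)
river: ρ → (3,21,-10)
river: ρ → (-10,19,5)
river: ρ → (5,21,-6)
river: ρ → (-6,15,14)
river: ρ → (14,13,-7)
river: ρ → (-7,15,12)
ρ-cycle length = 16 (tail of 1 descent step not counted)

16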